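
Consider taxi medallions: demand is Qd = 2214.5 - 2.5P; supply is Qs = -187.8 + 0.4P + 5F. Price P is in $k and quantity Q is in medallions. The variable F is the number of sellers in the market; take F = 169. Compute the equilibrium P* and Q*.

With F = 169, supply is Qs = 657.2 + 0.4P.
Set Qd = Qs: 2214.5 - 2.5P = 657.2 + 0.4P, so 1557.3 = 2.9P and P* = 537.
Then Q* = 2214.5 - 2.5(537) = 872.

P* = 537, Q* = 872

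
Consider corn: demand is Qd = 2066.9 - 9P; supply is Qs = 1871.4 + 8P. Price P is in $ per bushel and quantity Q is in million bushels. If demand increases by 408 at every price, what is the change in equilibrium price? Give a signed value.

Equating demand and supply, 2066.9 - 9P = 1871.4 + 8P gives 17P = 195.5, so P* = 11.5.
Then Q* = 2066.9 - 9(11.5) = 1963.4.
After the shift, demand is Qd = 2474.9 - 9P.
Re-solving, 17P = 603.5 gives P = 35.5 and Q = 2155.4.
ΔP = 35.5 - 11.5 = 24.

ΔP = 24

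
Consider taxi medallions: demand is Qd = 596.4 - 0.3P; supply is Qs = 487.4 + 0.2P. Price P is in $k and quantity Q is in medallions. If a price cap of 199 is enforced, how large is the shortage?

With P fixed at 199, quantity demanded is 536.7 and quantity supplied is 527.2.
Shortage = Qd - Qs = 536.7 - 527.2 = 9.5.

Shortage = 9.5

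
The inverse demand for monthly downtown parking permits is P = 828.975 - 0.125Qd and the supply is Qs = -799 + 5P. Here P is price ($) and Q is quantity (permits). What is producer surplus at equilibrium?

Rewriting in direct form: Qd = 6631.8 - 8P.
Set Qd = Qs: 6631.8 - 8P = -799 + 5P, so 7430.8 = 13P and P* = 571.6.
From the demand curve, Q* = 6631.8 - 8(571.6) = 2059.
Supply choke price (Qs = 0): P = 159.8. Producer surplus = ½ × (571.6 - 159.8) × 2059 = 423948.1.

Producer surplus = 423948.1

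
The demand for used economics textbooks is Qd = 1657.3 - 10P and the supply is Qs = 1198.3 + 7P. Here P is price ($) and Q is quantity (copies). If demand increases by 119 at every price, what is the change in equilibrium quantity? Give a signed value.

ΔQ = 49

Set Qd = Qs: 1657.3 - 10P = 1198.3 + 7P, so 459 = 17P and P* = 27.
From the demand curve, Q* = 1657.3 - 10(27) = 1387.3.
After the shift, demand is Qd = 1776.3 - 10P.
New equilibrium: 578 = 17P, so P = 34 and Q = 1436.3.
ΔQ = 1436.3 - 1387.3 = 49.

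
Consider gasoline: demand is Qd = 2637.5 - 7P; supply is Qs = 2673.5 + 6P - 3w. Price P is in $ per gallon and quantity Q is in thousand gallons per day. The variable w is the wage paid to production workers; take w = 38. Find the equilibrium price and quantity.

P* = 6, Q* = 2595.5

With w = 38, supply is Qs = 2559.5 + 6P.
At equilibrium Qd = Qs, so 2637.5 - 7P = 2559.5 + 6P; collecting terms, 78 = 13P and P* = 6.
From the demand curve, Q* = 2637.5 - 7(6) = 2595.5.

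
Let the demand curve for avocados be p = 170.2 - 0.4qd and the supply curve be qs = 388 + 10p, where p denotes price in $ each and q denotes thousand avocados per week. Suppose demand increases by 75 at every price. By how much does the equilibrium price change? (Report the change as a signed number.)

Δp = 6

In direct form, qd = 425.5 - 2.5p.
The market clears where 425.5 - 2.5p = 388 + 10p. Rearranging, 12.5p = 37.5, hence p* = 3.
Then q* = 425.5 - 2.5(3) = 418.
After the shift, demand is qd = 500.5 - 2.5p.
Re-solving, 12.5p = 112.5 gives p = 9 and q = 478.
Δp = 9 - 3 = 6.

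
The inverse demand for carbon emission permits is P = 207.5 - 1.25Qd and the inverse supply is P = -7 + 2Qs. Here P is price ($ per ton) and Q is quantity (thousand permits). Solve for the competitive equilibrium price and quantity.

P* = 125, Q* = 66

Inverting to quantity form: Qd = 166 - 0.8P and Qs = 3.5 + 0.5P.
At equilibrium Qd = Qs, so 166 - 0.8P = 3.5 + 0.5P; collecting terms, 162.5 = 1.3P and P* = 125.
From the demand curve, Q* = 166 - 0.8(125) = 66.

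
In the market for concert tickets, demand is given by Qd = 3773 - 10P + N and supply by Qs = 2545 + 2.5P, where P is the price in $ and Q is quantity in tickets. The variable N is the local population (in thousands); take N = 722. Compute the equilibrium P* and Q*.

P* = 156, Q* = 2935

With N = 722, demand is Qd = 4495 - 10P.
Equating demand and supply, 4495 - 10P = 2545 + 2.5P gives 12.5P = 1950, so P* = 156.
Plugging P* into demand: Q* = 4495 - 10(156) = 2935.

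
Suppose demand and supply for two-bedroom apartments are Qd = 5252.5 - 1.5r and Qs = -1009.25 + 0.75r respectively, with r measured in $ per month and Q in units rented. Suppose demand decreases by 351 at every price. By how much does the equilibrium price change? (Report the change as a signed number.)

The market clears where 5252.5 - 1.5r = -1009.25 + 0.75r. Rearranging, 2.25r = 6261.75, hence r* = 2783.
Then Q* = 5252.5 - 1.5(2783) = 1078.
After the shift, demand is Qd = 4901.5 - 1.5r.
New equilibrium: 5910.75 = 2.25r, so r = 2627 and Q = 961.
Δr = 2627 - 2783 = -156.

Δr = -156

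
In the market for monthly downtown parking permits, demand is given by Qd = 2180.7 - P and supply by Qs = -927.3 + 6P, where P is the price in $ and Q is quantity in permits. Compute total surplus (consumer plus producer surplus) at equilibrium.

Total surplus = 1759407.3525

At equilibrium Qd = Qs, so 2180.7 - P = -927.3 + 6P; collecting terms, 3108 = 7P and P* = 444.
Then Q* = 2180.7 - 444 = 1736.7.
Demand choke price = 2180.7; supply choke price = 154.55. CS = ½(2180.7 - 444)(1736.7) = 1508063.445; PS = ½(444 - 154.55)(1736.7) = 251343.9075. Total surplus = 1759407.3525.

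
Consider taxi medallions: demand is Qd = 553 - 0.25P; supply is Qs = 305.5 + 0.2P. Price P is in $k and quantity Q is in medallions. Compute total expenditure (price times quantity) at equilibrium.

Set Qd = Qs: 553 - 0.25P = 305.5 + 0.2P, so 247.5 = 0.45P and P* = 550.
From the demand curve, Q* = 553 - 0.25(550) = 415.5.
Total expenditure = P* × Q* = 550 × 415.5 = 228525.

Total expenditure = 228525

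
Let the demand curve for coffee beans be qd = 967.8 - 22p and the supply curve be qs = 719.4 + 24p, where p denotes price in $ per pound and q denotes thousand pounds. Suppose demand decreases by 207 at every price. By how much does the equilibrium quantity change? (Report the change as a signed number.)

Set qd = qs: 967.8 - 22p = 719.4 + 24p, so 248.4 = 46p and p* = 5.4.
From the demand curve, q* = 967.8 - 22(5.4) = 849.
After the shift, demand is qd = 760.8 - 22p.
The new intersection has 41.4 = 46p, i.e. p = 0.9, q = 741.
Δq = 741 - 849 = -108.

Δq = -108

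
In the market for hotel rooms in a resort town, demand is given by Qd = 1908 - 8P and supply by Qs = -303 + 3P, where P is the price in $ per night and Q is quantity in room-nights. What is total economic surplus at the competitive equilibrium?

Set Qd = Qs: 1908 - 8P = -303 + 3P, so 2211 = 11P and P* = 201.
Then Q* = 1908 - 8(201) = 300.
Demand choke price = 238.5; supply choke price = 101. CS = ½(238.5 - 201)(300) = 5625; PS = ½(201 - 101)(300) = 15000. Total surplus = 20625.

Total surplus = 20625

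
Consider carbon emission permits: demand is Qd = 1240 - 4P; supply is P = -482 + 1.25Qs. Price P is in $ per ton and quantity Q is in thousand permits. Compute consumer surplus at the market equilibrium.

Consumer surplus = 34848

Inverting to quantity form: Qs = 385.6 + 0.8P.
At equilibrium Qd = Qs, so 1240 - 4P = 385.6 + 0.8P; collecting terms, 854.4 = 4.8P and P* = 178.
Then Q* = 1240 - 4(178) = 528.
Demand choke price (Qd = 0): P = 1240/4 = 310. Consumer surplus = ½ × (310 - 178) × 528 = 34848.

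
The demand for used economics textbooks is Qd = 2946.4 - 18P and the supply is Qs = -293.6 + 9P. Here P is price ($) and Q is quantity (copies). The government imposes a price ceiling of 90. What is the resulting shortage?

Shortage = 810

With P fixed at 90, quantity demanded is 1326.4 and quantity supplied is 516.4.
Shortage = Qd - Qs = 1326.4 - 516.4 = 810.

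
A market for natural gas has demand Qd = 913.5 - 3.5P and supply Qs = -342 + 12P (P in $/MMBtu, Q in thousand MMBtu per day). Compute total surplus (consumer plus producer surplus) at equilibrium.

The market clears where 913.5 - 3.5P = -342 + 12P. Rearranging, 15.5P = 1255.5, hence P* = 81.
Then Q* = 913.5 - 3.5(81) = 630.
Demand choke price = 261; supply choke price = 28.5. CS = ½(261 - 81)(630) = 56700; PS = ½(81 - 28.5)(630) = 16537.5. Total surplus = 73237.5.

Total surplus = 73237.5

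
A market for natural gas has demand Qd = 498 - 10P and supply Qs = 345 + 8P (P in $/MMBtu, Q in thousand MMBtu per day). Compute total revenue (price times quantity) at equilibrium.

Equating demand and supply, 498 - 10P = 345 + 8P gives 18P = 153, so P* = 8.5.
From the demand curve, Q* = 498 - 10(8.5) = 413.
Total revenue = P* × Q* = 8.5 × 413 = 3510.5.

Total revenue = 3510.5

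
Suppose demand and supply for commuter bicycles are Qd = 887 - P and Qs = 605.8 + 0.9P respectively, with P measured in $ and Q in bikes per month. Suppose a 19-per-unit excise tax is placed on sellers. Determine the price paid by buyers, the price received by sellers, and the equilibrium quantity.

The tax drives a wedge P_b - P_s = 19. Substituting P_s = P_b - 19 into supply: Qs = 588.7 + 0.9P_b.
Set Qd = Qs: 887 - P_b = 588.7 + 0.9P_b, so 298.3 = 1.9P_b and P_b = 157.
Then P_s = 157 - 19 = 138 and Q = 887 - 157 = 730.

P_b = 157, P_s = 138, Q = 730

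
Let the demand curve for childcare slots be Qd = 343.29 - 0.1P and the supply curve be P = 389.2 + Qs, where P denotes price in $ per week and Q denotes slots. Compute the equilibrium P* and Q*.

P* = 665.9, Q* = 276.7

Solving each curve for Q: Qs = -389.2 + P.
Set Qd = Qs: 343.29 - 0.1P = -389.2 + P, so 732.49 = 1.1P and P* = 665.9.
From the demand curve, Q* = 343.29 - 0.1(665.9) = 276.7.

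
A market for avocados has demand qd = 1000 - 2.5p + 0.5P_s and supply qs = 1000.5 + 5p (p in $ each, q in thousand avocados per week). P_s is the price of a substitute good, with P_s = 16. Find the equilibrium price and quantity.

With P_s = 16, demand is qd = 1008 - 2.5p.
Set qd = qs: 1008 - 2.5p = 1000.5 + 5p, so 7.5 = 7.5p and p* = 1.
From the demand curve, q* = 1008 - 2.5(1) = 1005.5.

p* = 1, q* = 1005.5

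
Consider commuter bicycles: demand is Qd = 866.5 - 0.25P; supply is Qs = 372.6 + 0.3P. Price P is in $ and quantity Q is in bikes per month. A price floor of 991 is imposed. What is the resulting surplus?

Surplus = 51.15

With P fixed at 991, quantity demanded is 618.75 and quantity supplied is 669.9.
Surplus = Qs - Qd = 669.9 - 618.75 = 51.15.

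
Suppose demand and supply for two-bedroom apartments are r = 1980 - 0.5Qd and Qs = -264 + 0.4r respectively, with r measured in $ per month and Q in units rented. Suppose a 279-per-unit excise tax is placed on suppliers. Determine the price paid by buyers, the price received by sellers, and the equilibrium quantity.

In direct form, Qd = 3960 - 2r.
The tax drives a wedge r_b - r_s = 279. Substituting r_s = r_b - 279 into supply: Qs = -375.6 + 0.4r_b.
Set Qd = Qs: 3960 - 2r_b = -375.6 + 0.4r_b, so 4335.6 = 2.4r_b and r_b = 1806.5.
So r_s = 1527.5 and the quantity traded is Q = 3960 - 2(1806.5) = 347.

r_b = 1806.5, r_s = 1527.5, Q = 347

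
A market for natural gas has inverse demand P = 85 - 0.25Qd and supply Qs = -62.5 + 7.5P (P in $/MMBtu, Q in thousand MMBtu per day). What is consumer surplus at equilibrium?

Consumer surplus = 5000

In direct form, Qd = 340 - 4P.
The market clears where 340 - 4P = -62.5 + 7.5P. Rearranging, 11.5P = 402.5, hence P* = 35.
From the demand curve, Q* = 340 - 4(35) = 200.
Demand choke price (Qd = 0): P = 340/4 = 85. Consumer surplus = ½ × (85 - 35) × 200 = 5000.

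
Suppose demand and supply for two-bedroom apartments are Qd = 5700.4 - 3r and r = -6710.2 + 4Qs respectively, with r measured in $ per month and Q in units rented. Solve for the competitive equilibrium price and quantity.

In direct form, Qs = 1677.55 + 0.25r.
At equilibrium Qd = Qs, so 5700.4 - 3r = 1677.55 + 0.25r; collecting terms, 4022.85 = 3.25r and r* = 1237.8.
From the demand curve, Q* = 5700.4 - 3(1237.8) = 1987.

r* = 1237.8, Q* = 1987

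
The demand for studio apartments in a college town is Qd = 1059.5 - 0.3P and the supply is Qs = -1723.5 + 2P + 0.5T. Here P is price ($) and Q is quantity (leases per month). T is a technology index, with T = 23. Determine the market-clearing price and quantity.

P* = 1205, Q* = 698

With T = 23, supply is Qs = -1712 + 2P.
The market clears where 1059.5 - 0.3P = -1712 + 2P. Rearranging, 2.3P = 2771.5, hence P* = 1205.
Then Q* = 1059.5 - 0.3(1205) = 698.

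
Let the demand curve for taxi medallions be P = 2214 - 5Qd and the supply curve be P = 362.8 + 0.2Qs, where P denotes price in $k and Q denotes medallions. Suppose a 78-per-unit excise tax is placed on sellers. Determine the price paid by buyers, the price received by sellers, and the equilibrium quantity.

P_b = 509, P_s = 431, Q = 341

In direct form, Qd = 442.8 - 0.2P and Qs = -1814 + 5P.
Sellers keep P_s = P_b - 78 per unit, so supply in terms of the buyer price is Qs = -2204 + 5P_b.
Market clearing requires 442.8 - 0.2P_b = -2204 + 5P_b; hence 2646.8 = 5.2P_b and P_b = 509.
Then P_s = 509 - 78 = 431 and Q = 442.8 - 0.2(509) = 341.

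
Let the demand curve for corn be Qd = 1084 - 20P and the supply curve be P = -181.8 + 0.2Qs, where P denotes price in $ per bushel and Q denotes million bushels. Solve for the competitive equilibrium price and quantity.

Inverting to quantity form: Qs = 909 + 5P.
The market clears where 1084 - 20P = 909 + 5P. Rearranging, 25P = 175, hence P* = 7.
From the demand curve, Q* = 1084 - 20(7) = 944.

P* = 7, Q* = 944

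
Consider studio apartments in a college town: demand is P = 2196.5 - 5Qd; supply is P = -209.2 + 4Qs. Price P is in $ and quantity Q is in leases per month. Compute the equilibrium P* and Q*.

Solving each curve for Q: Qd = 439.3 - 0.2P and Qs = 52.3 + 0.25P.
At equilibrium Qd = Qs, so 439.3 - 0.2P = 52.3 + 0.25P; collecting terms, 387 = 0.45P and P* = 860.
Plugging P* into demand: Q* = 439.3 - 0.2(860) = 267.3.

P* = 860, Q* = 267.3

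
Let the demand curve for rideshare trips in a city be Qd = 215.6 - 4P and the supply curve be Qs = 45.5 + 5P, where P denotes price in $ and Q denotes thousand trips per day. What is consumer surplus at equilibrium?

The market clears where 215.6 - 4P = 45.5 + 5P. Rearranging, 9P = 170.1, hence P* = 18.9.
Substitute back: Q* = 215.6 - 4(18.9) = 140.
Demand choke price (Qd = 0): P = 215.6/4 = 53.9. Consumer surplus = ½ × (53.9 - 18.9) × 140 = 2450.

Consumer surplus = 2450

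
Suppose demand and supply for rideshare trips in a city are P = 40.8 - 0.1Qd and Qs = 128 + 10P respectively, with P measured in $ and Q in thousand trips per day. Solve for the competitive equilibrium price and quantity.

In direct form, Qd = 408 - 10P.
Equating demand and supply, 408 - 10P = 128 + 10P gives 20P = 280, so P* = 14.
Substitute back: Q* = 408 - 10(14) = 268.

P* = 14, Q* = 268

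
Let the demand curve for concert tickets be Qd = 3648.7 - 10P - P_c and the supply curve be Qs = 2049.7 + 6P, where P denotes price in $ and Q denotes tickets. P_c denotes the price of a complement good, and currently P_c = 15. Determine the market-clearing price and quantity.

With P_c = 15, demand is Qd = 3633.7 - 10P.
Equating demand and supply, 3633.7 - 10P = 2049.7 + 6P gives 16P = 1584, so P* = 99.
Then Q* = 3633.7 - 10(99) = 2643.7.

P* = 99, Q* = 2643.7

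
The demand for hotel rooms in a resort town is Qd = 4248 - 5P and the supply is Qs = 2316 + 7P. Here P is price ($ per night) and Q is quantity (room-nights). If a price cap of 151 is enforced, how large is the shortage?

Evaluating both curves at the ceiling price 151 gives Qd = 3493, Qs = 3373.
Shortage = Qd - Qs = 3493 - 3373 = 120.

Shortage = 120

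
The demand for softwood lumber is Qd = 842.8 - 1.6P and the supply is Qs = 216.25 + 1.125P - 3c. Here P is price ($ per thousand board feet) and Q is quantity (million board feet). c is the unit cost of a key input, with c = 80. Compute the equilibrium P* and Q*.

With c = 80, supply is Qs = -23.75 + 1.125P.
Equating demand and supply, 842.8 - 1.6P = -23.75 + 1.125P gives 2.725P = 866.55, so P* = 318.
Substitute back: Q* = 842.8 - 1.6(318) = 334.

P* = 318, Q* = 334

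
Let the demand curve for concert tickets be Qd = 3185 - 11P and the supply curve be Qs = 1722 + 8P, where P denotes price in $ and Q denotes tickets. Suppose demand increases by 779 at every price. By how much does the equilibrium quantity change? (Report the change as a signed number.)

Equating demand and supply, 3185 - 11P = 1722 + 8P gives 19P = 1463, so P* = 77.
From the demand curve, Q* = 3185 - 11(77) = 2338.
After the shift, demand is Qd = 3964 - 11P.
Re-solving, 19P = 2242 gives P = 118 and Q = 2666.
ΔQ = 2666 - 2338 = 328.

ΔQ = 328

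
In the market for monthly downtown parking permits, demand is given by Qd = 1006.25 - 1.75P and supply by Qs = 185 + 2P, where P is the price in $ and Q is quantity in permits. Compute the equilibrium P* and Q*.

Equating demand and supply, 1006.25 - 1.75P = 185 + 2P gives 3.75P = 821.25, so P* = 219.
Substitute back: Q* = 1006.25 - 1.75(219) = 623.

P* = 219, Q* = 623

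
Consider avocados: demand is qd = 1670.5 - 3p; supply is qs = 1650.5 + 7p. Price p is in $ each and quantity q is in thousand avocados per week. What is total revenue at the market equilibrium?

At equilibrium qd = qs, so 1670.5 - 3p = 1650.5 + 7p; collecting terms, 20 = 10p and p* = 2.
From the demand curve, q* = 1670.5 - 3(2) = 1664.5.
Total revenue = p* × q* = 2 × 1664.5 = 3329.

Total revenue = 3329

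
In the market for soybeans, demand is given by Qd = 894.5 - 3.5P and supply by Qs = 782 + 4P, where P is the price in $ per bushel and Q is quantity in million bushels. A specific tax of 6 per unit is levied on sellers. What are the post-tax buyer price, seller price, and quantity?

P_b = 18.2, P_s = 12.2, Q = 830.8

With a tax of 6 on sellers, they supply based on the net price P_s = P_b - 6, so Qs = 758 + 4P_b.
Market clearing requires 894.5 - 3.5P_b = 758 + 4P_b; hence 136.5 = 7.5P_b and P_b = 18.2.
So P_s = 12.2 and the quantity traded is Q = 894.5 - 3.5(18.2) = 830.8.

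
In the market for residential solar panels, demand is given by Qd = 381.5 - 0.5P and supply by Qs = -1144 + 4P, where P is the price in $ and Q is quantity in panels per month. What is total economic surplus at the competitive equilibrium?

Total surplus = 50562

Equating demand and supply, 381.5 - 0.5P = -1144 + 4P gives 4.5P = 1525.5, so P* = 339.
From the demand curve, Q* = 381.5 - 0.5(339) = 212.
Demand choke price = 763; supply choke price = 286. CS = ½(763 - 339)(212) = 44944; PS = ½(339 - 286)(212) = 5618. Total surplus = 50562.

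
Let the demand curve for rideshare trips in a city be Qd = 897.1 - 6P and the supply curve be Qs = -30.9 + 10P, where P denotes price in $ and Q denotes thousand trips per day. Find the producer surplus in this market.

Producer surplus = 15075.5405

The market clears where 897.1 - 6P = -30.9 + 10P. Rearranging, 16P = 928, hence P* = 58.
Plugging P* into demand: Q* = 897.1 - 6(58) = 549.1.
Supply choke price (Qs = 0): P = 3.09. Producer surplus = ½ × (58 - 3.09) × 549.1 = 15075.5405.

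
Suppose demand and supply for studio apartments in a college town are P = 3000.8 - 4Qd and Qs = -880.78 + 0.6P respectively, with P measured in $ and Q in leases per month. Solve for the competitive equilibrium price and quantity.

P* = 1918.8, Q* = 270.5

Inverting to quantity form: Qd = 750.2 - 0.25P.
Set Qd = Qs: 750.2 - 0.25P = -880.78 + 0.6P, so 1630.98 = 0.85P and P* = 1918.8.
From the demand curve, Q* = 750.2 - 0.25(1918.8) = 270.5.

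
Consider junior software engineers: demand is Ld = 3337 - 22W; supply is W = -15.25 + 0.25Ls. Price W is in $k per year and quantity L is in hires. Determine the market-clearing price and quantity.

W* = 126, L* = 565

Rewriting in direct form: Ls = 61 + 4W.
The market clears where 3337 - 22W = 61 + 4W. Rearranging, 26W = 3276, hence W* = 126.
From the demand curve, L* = 3337 - 22(126) = 565.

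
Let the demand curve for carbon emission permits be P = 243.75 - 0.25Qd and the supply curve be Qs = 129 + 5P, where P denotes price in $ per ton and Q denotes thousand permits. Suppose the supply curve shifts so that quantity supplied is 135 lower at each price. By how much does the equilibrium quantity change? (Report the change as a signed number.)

ΔQ = -60

Rewriting in direct form: Qd = 975 - 4P.
Equating demand and supply, 975 - 4P = 129 + 5P gives 9P = 846, so P* = 94.
Then Q* = 975 - 4(94) = 599.
After the shift, supply is Qs = -6 + 5P.
Re-solving, 9P = 981 gives P = 109 and Q = 539.
ΔQ = 539 - 599 = -60.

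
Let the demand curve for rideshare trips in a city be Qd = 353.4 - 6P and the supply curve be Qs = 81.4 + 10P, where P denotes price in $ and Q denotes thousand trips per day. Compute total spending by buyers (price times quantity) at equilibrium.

Equating demand and supply, 353.4 - 6P = 81.4 + 10P gives 16P = 272, so P* = 17.
Substitute back: Q* = 353.4 - 6(17) = 251.4.
Total spending by buyers = P* × Q* = 17 × 251.4 = 4273.8.

Total spending by buyers = 4273.8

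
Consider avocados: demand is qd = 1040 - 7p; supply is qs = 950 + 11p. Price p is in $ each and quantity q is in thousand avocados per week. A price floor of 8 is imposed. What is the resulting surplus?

At p = 8: qd = 984 and qs = 1038.
Surplus = qs - qd = 1038 - 984 = 54.

Surplus = 54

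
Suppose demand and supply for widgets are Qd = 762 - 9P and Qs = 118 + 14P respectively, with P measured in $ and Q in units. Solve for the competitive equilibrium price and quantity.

P* = 28, Q* = 510

At equilibrium Qd = Qs, so 762 - 9P = 118 + 14P; collecting terms, 644 = 23P and P* = 28.
Substitute back: Q* = 762 - 9(28) = 510.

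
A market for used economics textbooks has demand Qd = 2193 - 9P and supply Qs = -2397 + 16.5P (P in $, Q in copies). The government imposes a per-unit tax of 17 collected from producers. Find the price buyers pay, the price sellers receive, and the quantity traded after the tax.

With a tax of 17 on producers, they supply based on the net price P_s = P_b - 17, so Qs = -2677.5 + 16.5P_b.
Equate demand and the shifted supply: 2193 - 9P_b = -2677.5 + 16.5P_b, giving 25.5P_b = 4870.5, so P_b = 191.
So P_s = 174 and the quantity traded is Q = 2193 - 9(191) = 474.

P_b = 191, P_s = 174, Q = 474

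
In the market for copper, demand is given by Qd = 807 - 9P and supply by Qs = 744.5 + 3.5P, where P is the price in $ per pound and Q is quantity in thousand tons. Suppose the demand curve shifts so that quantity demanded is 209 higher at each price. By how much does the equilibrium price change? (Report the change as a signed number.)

At equilibrium Qd = Qs, so 807 - 9P = 744.5 + 3.5P; collecting terms, 62.5 = 12.5P and P* = 5.
Substitute back: Q* = 807 - 9(5) = 762.
After the shift, demand is Qd = 1016 - 9P.
The new intersection has 271.5 = 12.5P, i.e. P = 21.72, Q = 820.52.
ΔP = 21.72 - 5 = 16.72.

ΔP = 16.72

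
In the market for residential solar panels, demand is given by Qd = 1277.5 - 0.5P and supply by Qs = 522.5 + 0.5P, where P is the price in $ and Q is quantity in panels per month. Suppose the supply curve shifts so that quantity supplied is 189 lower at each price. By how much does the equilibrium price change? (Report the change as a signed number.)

Equating demand and supply, 1277.5 - 0.5P = 522.5 + 0.5P gives P = 755, so P* = 755.
From the demand curve, Q* = 1277.5 - 0.5(755) = 900.
After the shift, supply is Qs = 333.5 + 0.5P.
Re-solving, P = 944 gives P = 944 and Q = 805.5.
ΔP = 944 - 755 = 189.

ΔP = 189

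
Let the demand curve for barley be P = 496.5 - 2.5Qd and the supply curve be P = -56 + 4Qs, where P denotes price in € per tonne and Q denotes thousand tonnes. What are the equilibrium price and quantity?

Rewriting in direct form: Qd = 198.6 - 0.4P and Qs = 14 + 0.25P.
Set Qd = Qs: 198.6 - 0.4P = 14 + 0.25P, so 184.6 = 0.65P and P* = 284.
From the demand curve, Q* = 198.6 - 0.4(284) = 85.

P* = 284, Q* = 85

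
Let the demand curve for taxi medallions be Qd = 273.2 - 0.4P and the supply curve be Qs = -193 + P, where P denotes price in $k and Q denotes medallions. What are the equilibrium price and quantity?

P* = 333, Q* = 140

At equilibrium Qd = Qs, so 273.2 - 0.4P = -193 + P; collecting terms, 466.2 = 1.4P and P* = 333.
Substitute back: Q* = 273.2 - 0.4(333) = 140.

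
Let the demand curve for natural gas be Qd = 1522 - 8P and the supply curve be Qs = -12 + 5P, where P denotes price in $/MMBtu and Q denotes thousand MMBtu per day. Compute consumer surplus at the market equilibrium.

Set Qd = Qs: 1522 - 8P = -12 + 5P, so 1534 = 13P and P* = 118.
Substitute back: Q* = 1522 - 8(118) = 578.
Demand choke price (Qd = 0): P = 1522/8 = 190.25. Consumer surplus = ½ × (190.25 - 118) × 578 = 20880.25.

Consumer surplus = 20880.25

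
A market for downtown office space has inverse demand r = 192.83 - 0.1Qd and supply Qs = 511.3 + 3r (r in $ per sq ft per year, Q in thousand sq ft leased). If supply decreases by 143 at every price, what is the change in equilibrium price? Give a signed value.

Rewriting in direct form: Qd = 1928.3 - 10r.
Set Qd = Qs: 1928.3 - 10r = 511.3 + 3r, so 1417 = 13r and r* = 109.
From the demand curve, Q* = 1928.3 - 10(109) = 838.3.
After the shift, supply is Qs = 368.3 + 3r.
The new intersection has 1560 = 13r, i.e. r = 120, Q = 728.3.
Δr = 120 - 109 = 11.

Δr = 11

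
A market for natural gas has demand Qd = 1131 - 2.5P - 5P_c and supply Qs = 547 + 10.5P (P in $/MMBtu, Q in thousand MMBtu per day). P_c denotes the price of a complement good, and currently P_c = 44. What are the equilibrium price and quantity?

P* = 28, Q* = 841

With P_c = 44, demand is Qd = 911 - 2.5P.
Equating demand and supply, 911 - 2.5P = 547 + 10.5P gives 13P = 364, so P* = 28.
Substitute back: Q* = 911 - 2.5(28) = 841.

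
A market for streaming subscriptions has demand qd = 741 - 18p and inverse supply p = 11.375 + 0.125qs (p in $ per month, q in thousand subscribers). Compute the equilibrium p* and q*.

In direct form, qs = -91 + 8p.
At equilibrium qd = qs, so 741 - 18p = -91 + 8p; collecting terms, 832 = 26p and p* = 32.
Plugging p* into demand: q* = 741 - 18(32) = 165.

p* = 32, q* = 165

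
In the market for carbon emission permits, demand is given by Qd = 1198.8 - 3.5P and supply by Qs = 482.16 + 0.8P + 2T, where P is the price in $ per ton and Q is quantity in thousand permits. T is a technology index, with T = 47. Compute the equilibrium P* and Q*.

With T = 47, supply is Qs = 576.16 + 0.8P.
Equating demand and supply, 1198.8 - 3.5P = 576.16 + 0.8P gives 4.3P = 622.64, so P* = 144.8.
Then Q* = 1198.8 - 3.5(144.8) = 692.

P* = 144.8, Q* = 692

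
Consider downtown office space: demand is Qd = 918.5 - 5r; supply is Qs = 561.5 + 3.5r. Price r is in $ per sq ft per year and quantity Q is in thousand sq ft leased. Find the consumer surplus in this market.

Consumer surplus = 50197.225

Set Qd = Qs: 918.5 - 5r = 561.5 + 3.5r, so 357 = 8.5r and r* = 42.
Substitute back: Q* = 918.5 - 5(42) = 708.5.
Demand choke price (Qd = 0): r = 918.5/5 = 183.7. Consumer surplus = ½ × (183.7 - 42) × 708.5 = 50197.225.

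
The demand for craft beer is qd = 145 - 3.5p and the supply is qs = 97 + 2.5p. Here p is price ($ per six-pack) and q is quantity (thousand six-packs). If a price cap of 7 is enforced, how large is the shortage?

With p fixed at 7, quantity demanded is 120.5 and quantity supplied is 114.5.
Shortage = qd - qs = 120.5 - 114.5 = 6.

Shortage = 6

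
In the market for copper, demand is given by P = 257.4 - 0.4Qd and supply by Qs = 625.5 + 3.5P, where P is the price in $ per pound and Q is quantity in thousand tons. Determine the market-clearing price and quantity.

P* = 3, Q* = 636

Solving each curve for Q: Qd = 643.5 - 2.5P.
The market clears where 643.5 - 2.5P = 625.5 + 3.5P. Rearranging, 6P = 18, hence P* = 3.
Plugging P* into demand: Q* = 643.5 - 2.5(3) = 636.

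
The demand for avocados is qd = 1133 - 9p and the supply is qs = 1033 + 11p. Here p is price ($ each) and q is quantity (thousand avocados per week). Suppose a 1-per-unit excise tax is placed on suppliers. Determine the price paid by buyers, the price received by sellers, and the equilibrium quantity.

p_b = 5.55, p_s = 4.55, q = 1083.05

Suppliers keep p_s = p_b - 1 per unit, so supply in terms of the buyer price is qs = 1022 + 11p_b.
Equate demand and the shifted supply: 1133 - 9p_b = 1022 + 11p_b, giving 20p_b = 111, so p_b = 5.55.
So p_s = 4.55 and the quantity traded is q = 1133 - 9(5.55) = 1083.05.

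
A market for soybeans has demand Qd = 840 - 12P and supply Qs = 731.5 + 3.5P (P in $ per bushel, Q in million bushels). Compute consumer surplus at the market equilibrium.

Consumer surplus = 23814

The market clears where 840 - 12P = 731.5 + 3.5P. Rearranging, 15.5P = 108.5, hence P* = 7.
From the demand curve, Q* = 840 - 12(7) = 756.
Demand choke price (Qd = 0): P = 840/12 = 70. Consumer surplus = ½ × (70 - 7) × 756 = 23814.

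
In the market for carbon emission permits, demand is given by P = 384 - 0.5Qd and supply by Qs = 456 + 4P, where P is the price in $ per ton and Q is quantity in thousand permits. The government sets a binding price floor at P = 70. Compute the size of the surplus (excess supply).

In direct form, Qd = 768 - 2P.
With P fixed at 70, quantity demanded is 628 and quantity supplied is 736.
Surplus = Qs - Qd = 736 - 628 = 108.

Surplus = 108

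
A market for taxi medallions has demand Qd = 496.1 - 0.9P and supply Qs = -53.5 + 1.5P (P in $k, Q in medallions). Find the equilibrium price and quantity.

Set Qd = Qs: 496.1 - 0.9P = -53.5 + 1.5P, so 549.6 = 2.4P and P* = 229.
From the demand curve, Q* = 496.1 - 0.9(229) = 290.

P* = 229, Q* = 290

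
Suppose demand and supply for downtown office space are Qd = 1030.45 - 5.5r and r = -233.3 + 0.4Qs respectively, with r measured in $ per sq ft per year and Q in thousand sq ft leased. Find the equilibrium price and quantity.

r* = 55.9, Q* = 723

Rewriting in direct form: Qs = 583.25 + 2.5r.
The market clears where 1030.45 - 5.5r = 583.25 + 2.5r. Rearranging, 8r = 447.2, hence r* = 55.9.
From the demand curve, Q* = 1030.45 - 5.5(55.9) = 723.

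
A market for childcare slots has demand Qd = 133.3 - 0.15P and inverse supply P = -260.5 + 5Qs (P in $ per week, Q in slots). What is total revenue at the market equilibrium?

Total revenue = 22852

In direct form, Qs = 52.1 + 0.2P.
Equating demand and supply, 133.3 - 0.15P = 52.1 + 0.2P gives 0.35P = 81.2, so P* = 232.
Substitute back: Q* = 133.3 - 0.15(232) = 98.5.
Total revenue = P* × Q* = 232 × 98.5 = 22852.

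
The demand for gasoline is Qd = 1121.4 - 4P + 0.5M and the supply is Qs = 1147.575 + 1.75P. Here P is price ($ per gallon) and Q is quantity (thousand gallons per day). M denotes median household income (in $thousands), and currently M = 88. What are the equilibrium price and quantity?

P* = 3.1, Q* = 1153

With M = 88, demand is Qd = 1165.4 - 4P.
At equilibrium Qd = Qs, so 1165.4 - 4P = 1147.575 + 1.75P; collecting terms, 17.825 = 5.75P and P* = 3.1.
From the demand curve, Q* = 1165.4 - 4(3.1) = 1153.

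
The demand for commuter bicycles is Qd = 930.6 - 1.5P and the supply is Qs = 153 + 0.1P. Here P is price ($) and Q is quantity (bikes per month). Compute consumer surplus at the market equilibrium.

Set Qd = Qs: 930.6 - 1.5P = 153 + 0.1P, so 777.6 = 1.6P and P* = 486.
Substitute back: Q* = 930.6 - 1.5(486) = 201.6.
Demand choke price (Qd = 0): P = 930.6/1.5 = 620.4. Consumer surplus = ½ × (620.4 - 486) × 201.6 = 13547.52.

Consumer surplus = 13547.52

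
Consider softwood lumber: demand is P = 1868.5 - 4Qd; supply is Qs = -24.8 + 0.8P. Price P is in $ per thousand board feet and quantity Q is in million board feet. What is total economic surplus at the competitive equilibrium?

In direct form, Qd = 467.125 - 0.25P.
Equating demand and supply, 467.125 - 0.25P = -24.8 + 0.8P gives 1.05P = 491.925, so P* = 468.5.
Plugging P* into demand: Q* = 467.125 - 0.25(468.5) = 350.
Demand choke price = 1868.5; supply choke price = 31. CS = ½(1868.5 - 468.5)(350) = 245000; PS = ½(468.5 - 31)(350) = 76562.5. Total surplus = 321562.5.

Total surplus = 321562.5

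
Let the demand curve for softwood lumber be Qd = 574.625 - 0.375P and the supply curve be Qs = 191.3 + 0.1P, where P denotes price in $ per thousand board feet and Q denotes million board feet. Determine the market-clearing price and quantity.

Equating demand and supply, 574.625 - 0.375P = 191.3 + 0.1P gives 0.475P = 383.325, so P* = 807.
From the demand curve, Q* = 574.625 - 0.375(807) = 272.

P* = 807, Q* = 272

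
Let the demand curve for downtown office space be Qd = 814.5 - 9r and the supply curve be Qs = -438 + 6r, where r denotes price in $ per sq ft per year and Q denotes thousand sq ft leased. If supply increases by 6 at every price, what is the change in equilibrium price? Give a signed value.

Δr = -0.4

The market clears where 814.5 - 9r = -438 + 6r. Rearranging, 15r = 1252.5, hence r* = 83.5.
Substitute back: Q* = 814.5 - 9(83.5) = 63.
After the shift, supply is Qs = -432 + 6r.
The new intersection has 1246.5 = 15r, i.e. r = 83.1, Q = 66.6.
Δr = 83.1 - 83.5 = -0.4.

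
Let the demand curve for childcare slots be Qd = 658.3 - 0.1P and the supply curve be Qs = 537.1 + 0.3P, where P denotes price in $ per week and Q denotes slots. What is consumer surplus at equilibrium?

The market clears where 658.3 - 0.1P = 537.1 + 0.3P. Rearranging, 0.4P = 121.2, hence P* = 303.
From the demand curve, Q* = 658.3 - 0.1(303) = 628.
Demand choke price (Qd = 0): P = 658.3/0.1 = 6583. Consumer surplus = ½ × (6583 - 303) × 628 = 1971920.

Consumer surplus = 1971920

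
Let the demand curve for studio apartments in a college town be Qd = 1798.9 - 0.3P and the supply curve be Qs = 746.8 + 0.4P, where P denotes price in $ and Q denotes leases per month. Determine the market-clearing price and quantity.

P* = 1503, Q* = 1348

The market clears where 1798.9 - 0.3P = 746.8 + 0.4P. Rearranging, 0.7P = 1052.1, hence P* = 1503.
Then Q* = 1798.9 - 0.3(1503) = 1348.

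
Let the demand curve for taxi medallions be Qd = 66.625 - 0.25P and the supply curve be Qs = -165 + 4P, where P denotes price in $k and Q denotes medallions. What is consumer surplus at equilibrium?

Set Qd = Qs: 66.625 - 0.25P = -165 + 4P, so 231.625 = 4.25P and P* = 54.5.
Plugging P* into demand: Q* = 66.625 - 0.25(54.5) = 53.
Demand choke price (Qd = 0): P = 66.625/0.25 = 266.5. Consumer surplus = ½ × (266.5 - 54.5) × 53 = 5618.

Consumer surplus = 5618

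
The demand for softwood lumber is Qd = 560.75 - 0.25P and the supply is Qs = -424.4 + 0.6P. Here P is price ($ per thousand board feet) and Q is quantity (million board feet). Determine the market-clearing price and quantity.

P* = 1159, Q* = 271

The market clears where 560.75 - 0.25P = -424.4 + 0.6P. Rearranging, 0.85P = 985.15, hence P* = 1159.
From the demand curve, Q* = 560.75 - 0.25(1159) = 271.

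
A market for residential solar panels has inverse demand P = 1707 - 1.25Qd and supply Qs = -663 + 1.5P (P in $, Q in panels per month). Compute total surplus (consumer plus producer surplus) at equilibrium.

Solving each curve for Q: Qd = 1365.6 - 0.8P.
The market clears where 1365.6 - 0.8P = -663 + 1.5P. Rearranging, 2.3P = 2028.6, hence P* = 882.
From the demand curve, Q* = 1365.6 - 0.8(882) = 660.
Demand choke price = 1707; supply choke price = 442. CS = ½(1707 - 882)(660) = 272250; PS = ½(882 - 442)(660) = 145200. Total surplus = 417450.

Total surplus = 417450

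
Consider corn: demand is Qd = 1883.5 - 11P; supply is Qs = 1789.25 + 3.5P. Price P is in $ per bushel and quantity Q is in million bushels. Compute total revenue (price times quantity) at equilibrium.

At equilibrium Qd = Qs, so 1883.5 - 11P = 1789.25 + 3.5P; collecting terms, 94.25 = 14.5P and P* = 6.5.
Substitute back: Q* = 1883.5 - 11(6.5) = 1812.
Total revenue = P* × Q* = 6.5 × 1812 = 11778.

Total revenue = 11778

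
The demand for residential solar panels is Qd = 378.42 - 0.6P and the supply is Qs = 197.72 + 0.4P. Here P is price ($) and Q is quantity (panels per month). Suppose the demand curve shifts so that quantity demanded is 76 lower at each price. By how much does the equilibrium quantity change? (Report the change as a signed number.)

ΔQ = -30.4

Equating demand and supply, 378.42 - 0.6P = 197.72 + 0.4P gives P = 180.7, so P* = 180.7.
From the demand curve, Q* = 378.42 - 0.6(180.7) = 270.
After the shift, demand is Qd = 302.42 - 0.6P.
The new intersection has 104.7 = P, i.e. P = 104.7, Q = 239.6.
ΔQ = 239.6 - 270 = -30.4.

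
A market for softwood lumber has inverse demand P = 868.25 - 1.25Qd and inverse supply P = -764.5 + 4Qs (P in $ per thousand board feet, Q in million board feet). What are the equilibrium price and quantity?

P* = 479.5, Q* = 311

Inverting to quantity form: Qd = 694.6 - 0.8P and Qs = 191.125 + 0.25P.
Equating demand and supply, 694.6 - 0.8P = 191.125 + 0.25P gives 1.05P = 503.475, so P* = 479.5.
Substitute back: Q* = 694.6 - 0.8(479.5) = 311.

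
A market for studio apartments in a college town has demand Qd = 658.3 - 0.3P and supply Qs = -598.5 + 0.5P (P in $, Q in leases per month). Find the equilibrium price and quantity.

At equilibrium Qd = Qs, so 658.3 - 0.3P = -598.5 + 0.5P; collecting terms, 1256.8 = 0.8P and P* = 1571.
Then Q* = 658.3 - 0.3(1571) = 187.

P* = 1571, Q* = 187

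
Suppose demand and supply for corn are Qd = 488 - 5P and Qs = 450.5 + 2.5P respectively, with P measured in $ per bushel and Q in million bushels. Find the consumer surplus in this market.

At equilibrium Qd = Qs, so 488 - 5P = 450.5 + 2.5P; collecting terms, 37.5 = 7.5P and P* = 5.
Then Q* = 488 - 5(5) = 463.
Demand choke price (Qd = 0): P = 488/5 = 97.6. Consumer surplus = ½ × (97.6 - 5) × 463 = 21436.9.

Consumer surplus = 21436.9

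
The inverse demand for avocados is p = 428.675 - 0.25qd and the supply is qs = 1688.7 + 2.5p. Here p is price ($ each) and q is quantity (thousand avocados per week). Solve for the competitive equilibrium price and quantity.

p* = 4, q* = 1698.7

Inverting to quantity form: qd = 1714.7 - 4p.
Set qd = qs: 1714.7 - 4p = 1688.7 + 2.5p, so 26 = 6.5p and p* = 4.
Plugging p* into demand: q* = 1714.7 - 4(4) = 1698.7.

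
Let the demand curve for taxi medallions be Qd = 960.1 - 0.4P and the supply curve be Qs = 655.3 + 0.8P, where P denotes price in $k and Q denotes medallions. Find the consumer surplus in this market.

Set Qd = Qs: 960.1 - 0.4P = 655.3 + 0.8P, so 304.8 = 1.2P and P* = 254.
Substitute back: Q* = 960.1 - 0.4(254) = 858.5.
Demand choke price (Qd = 0): P = 960.1/0.4 = 2400.25. Consumer surplus = ½ × (2400.25 - 254) × 858.5 = 921277.8125.

Consumer surplus = 921277.8125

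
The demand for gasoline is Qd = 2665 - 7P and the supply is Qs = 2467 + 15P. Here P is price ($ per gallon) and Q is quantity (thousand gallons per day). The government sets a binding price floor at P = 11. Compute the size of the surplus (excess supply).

Surplus = 44

At P = 11: Qd = 2588 and Qs = 2632.
Surplus = Qs - Qd = 2632 - 2588 = 44.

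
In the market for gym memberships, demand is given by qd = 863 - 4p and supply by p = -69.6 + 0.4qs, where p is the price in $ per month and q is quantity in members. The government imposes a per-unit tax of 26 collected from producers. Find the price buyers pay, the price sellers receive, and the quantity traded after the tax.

p_b = 116, p_s = 90, q = 399

Solving each curve for q: qs = 174 + 2.5p.
With a tax of 26 on producers, they supply based on the net price p_s = p_b - 26, so qs = 109 + 2.5p_b.
Market clearing requires 863 - 4p_b = 109 + 2.5p_b; hence 754 = 6.5p_b and p_b = 116.
So p_s = 90 and the quantity traded is q = 863 - 4(116) = 399.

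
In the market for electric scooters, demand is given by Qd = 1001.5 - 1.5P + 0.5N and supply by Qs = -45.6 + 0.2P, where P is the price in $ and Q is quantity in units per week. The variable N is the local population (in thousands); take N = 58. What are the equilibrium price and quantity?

P* = 633, Q* = 81

With N = 58, demand is Qd = 1030.5 - 1.5P.
Equating demand and supply, 1030.5 - 1.5P = -45.6 + 0.2P gives 1.7P = 1076.1, so P* = 633.
Substitute back: Q* = 1030.5 - 1.5(633) = 81.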